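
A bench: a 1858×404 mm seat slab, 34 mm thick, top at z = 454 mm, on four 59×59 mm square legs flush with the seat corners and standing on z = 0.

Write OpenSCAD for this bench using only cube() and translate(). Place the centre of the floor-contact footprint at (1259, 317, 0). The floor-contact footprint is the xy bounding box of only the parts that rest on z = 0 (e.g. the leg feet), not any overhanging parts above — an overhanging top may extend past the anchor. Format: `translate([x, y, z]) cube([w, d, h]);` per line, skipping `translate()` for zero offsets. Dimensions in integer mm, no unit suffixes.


translate([330, 115, 420]) cube([1858, 404, 34]);
translate([330, 115, 0]) cube([59, 59, 420]);
translate([330, 460, 0]) cube([59, 59, 420]);
translate([2129, 115, 0]) cube([59, 59, 420]);
translate([2129, 460, 0]) cube([59, 59, 420]);


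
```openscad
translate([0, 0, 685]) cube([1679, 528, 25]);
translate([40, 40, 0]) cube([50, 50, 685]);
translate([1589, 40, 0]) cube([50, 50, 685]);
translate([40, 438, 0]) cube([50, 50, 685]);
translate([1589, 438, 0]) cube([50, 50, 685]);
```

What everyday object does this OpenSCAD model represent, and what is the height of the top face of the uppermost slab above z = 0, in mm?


A table. The table height is 710 mm.

A 1679×528×25 slab sits at z = 685 on four 50 mm square posts — a table. The top surface is at 685 + 25 = 710 mm.


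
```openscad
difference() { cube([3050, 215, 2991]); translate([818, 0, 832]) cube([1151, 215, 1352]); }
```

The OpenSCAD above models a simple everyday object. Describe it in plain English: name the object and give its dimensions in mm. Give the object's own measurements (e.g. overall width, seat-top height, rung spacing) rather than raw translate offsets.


A wall 3050 mm long (x), 215 mm thick (y), 2991 mm tall, with a rectangular window opening cut through it. The opening is 1151 mm wide and 1352 mm tall; its sill is at z = 832 mm and its near (−x) edge is 818 mm from the wall's −x end. The opening passes through the full wall thickness.


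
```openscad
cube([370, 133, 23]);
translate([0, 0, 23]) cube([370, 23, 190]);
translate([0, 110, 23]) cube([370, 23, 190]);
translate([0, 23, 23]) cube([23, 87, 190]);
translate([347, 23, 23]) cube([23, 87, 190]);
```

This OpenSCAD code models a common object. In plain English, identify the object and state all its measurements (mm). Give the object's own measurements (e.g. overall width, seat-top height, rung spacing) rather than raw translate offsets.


An open-topped rectangular box: outside dimensions 370×133×213 mm, with a uniform wall and base thickness of 23 mm. The base is a full 370×133 slab on the floor; four walls sit on top of the base. The front and back walls (the −y and +y sides) span the full width; the two side walls fit between them.


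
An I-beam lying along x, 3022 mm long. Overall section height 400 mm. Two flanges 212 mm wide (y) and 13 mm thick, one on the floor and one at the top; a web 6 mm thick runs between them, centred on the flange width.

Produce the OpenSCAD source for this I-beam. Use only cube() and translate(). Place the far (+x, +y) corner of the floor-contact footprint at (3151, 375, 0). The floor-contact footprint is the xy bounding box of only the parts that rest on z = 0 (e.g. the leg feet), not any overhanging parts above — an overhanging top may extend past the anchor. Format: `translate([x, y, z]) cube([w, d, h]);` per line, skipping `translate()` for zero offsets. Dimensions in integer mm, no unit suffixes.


translate([129, 163, 0]) cube([3022, 212, 13]);
translate([129, 266, 13]) cube([3022, 6, 374]);
translate([129, 163, 387]) cube([3022, 212, 13]);


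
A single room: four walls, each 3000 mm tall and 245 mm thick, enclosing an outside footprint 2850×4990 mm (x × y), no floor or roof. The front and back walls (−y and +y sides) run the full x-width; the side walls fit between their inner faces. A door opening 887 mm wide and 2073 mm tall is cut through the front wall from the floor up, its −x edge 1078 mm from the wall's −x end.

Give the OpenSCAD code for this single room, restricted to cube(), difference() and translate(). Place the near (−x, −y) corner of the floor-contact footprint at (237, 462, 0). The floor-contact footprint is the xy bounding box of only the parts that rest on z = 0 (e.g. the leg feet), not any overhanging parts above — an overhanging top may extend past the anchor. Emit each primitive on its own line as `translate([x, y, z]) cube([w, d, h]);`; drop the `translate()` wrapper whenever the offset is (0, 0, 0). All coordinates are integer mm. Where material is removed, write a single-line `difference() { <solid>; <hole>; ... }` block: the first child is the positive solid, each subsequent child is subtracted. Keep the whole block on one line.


difference() { translate([237, 462, 0]) cube([2850, 245, 3000]); translate([1315, 462, 0]) cube([887, 245, 2073]); }
translate([237, 5207, 0]) cube([2850, 245, 3000]);
translate([237, 707, 0]) cube([245, 4500, 3000]);
translate([2842, 707, 0]) cube([245, 4500, 3000]);


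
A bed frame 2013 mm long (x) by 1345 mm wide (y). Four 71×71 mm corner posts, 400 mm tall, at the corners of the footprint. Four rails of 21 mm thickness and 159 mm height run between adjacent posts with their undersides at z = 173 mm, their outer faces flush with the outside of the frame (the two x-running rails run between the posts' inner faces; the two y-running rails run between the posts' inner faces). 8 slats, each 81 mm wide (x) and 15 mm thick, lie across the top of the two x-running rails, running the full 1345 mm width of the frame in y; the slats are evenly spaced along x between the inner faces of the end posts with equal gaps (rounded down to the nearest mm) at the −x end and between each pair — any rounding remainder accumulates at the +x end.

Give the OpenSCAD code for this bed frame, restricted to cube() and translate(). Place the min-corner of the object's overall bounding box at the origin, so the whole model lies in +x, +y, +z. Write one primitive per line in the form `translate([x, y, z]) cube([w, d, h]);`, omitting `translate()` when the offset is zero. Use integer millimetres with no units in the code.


cube([71, 71, 400]);
translate([0, 1274, 0]) cube([71, 71, 400]);
translate([1942, 0, 0]) cube([71, 71, 400]);
translate([1942, 1274, 0]) cube([71, 71, 400]);
translate([71, 0, 173]) cube([1871, 21, 159]);
translate([71, 1324, 173]) cube([1871, 21, 159]);
translate([0, 71, 173]) cube([21, 1203, 159]);
translate([1992, 71, 173]) cube([21, 1203, 159]);
translate([206, 0, 332]) cube([81, 1345, 15]);
translate([422, 0, 332]) cube([81, 1345, 15]);
translate([638, 0, 332]) cube([81, 1345, 15]);
translate([854, 0, 332]) cube([81, 1345, 15]);
translate([1070, 0, 332]) cube([81, 1345, 15]);
translate([1286, 0, 332]) cube([81, 1345, 15]);
translate([1502, 0, 332]) cube([81, 1345, 15]);
translate([1718, 0, 332]) cube([81, 1345, 15]);


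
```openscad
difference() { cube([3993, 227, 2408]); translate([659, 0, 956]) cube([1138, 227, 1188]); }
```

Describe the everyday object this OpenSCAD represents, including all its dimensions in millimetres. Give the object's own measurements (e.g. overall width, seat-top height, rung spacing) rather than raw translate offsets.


A wall 3993 mm long (x), 227 mm thick (y), 2408 mm tall, with a rectangular window opening cut through it. The opening is 1138 mm wide and 1188 mm tall; its sill is at z = 956 mm and its near (−x) edge is 659 mm from the wall's −x end. The opening passes through the full wall thickness.


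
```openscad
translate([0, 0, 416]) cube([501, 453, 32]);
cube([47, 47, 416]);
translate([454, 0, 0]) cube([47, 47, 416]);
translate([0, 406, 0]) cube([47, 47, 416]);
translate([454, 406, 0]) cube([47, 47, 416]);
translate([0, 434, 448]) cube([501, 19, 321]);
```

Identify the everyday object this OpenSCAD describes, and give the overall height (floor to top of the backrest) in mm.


A chair. The overall height is 769 mm.

A slab on four corner posts with a tall panel at the back — a chair. The seat slab sits at z = 416 with thickness 32, and the 321 mm backrest starts at the seat top, so the overall height is 416 + 32 + 321 = 769 mm.


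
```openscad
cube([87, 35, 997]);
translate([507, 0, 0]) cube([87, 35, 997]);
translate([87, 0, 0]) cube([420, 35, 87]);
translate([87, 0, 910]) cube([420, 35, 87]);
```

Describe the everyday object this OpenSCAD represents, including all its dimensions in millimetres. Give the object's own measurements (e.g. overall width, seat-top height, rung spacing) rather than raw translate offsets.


A rectangular picture frame lying in the x–z plane (depth along y). The opening is 420 mm wide (x) by 823 mm tall (z), surrounded by a border 87 mm wide on all four sides. The frame is 35 mm deep and is made of two full-height vertical stiles with two horizontal rails fitted between them.


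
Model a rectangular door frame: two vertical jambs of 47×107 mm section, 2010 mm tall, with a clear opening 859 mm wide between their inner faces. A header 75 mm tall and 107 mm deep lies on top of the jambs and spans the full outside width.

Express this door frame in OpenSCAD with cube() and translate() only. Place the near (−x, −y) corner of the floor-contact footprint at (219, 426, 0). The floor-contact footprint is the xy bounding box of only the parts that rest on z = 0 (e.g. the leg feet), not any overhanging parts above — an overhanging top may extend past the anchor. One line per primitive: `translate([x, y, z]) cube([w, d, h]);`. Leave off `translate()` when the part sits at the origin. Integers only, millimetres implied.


translate([219, 426, 0]) cube([47, 107, 2010]);
translate([1125, 426, 0]) cube([47, 107, 2010]);
translate([219, 426, 2010]) cube([953, 107, 75]);


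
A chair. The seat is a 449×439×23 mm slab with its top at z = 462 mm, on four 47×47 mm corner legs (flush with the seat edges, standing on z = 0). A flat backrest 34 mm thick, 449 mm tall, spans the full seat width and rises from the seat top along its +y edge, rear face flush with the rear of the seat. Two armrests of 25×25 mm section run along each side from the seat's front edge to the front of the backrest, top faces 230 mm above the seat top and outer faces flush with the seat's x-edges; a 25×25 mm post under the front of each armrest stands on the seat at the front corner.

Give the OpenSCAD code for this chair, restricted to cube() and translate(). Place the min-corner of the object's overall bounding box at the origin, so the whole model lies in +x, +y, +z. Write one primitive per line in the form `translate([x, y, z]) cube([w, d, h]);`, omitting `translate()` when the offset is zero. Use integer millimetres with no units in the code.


translate([0, 0, 439]) cube([449, 439, 23]);
cube([47, 47, 439]);
translate([402, 0, 0]) cube([47, 47, 439]);
translate([0, 392, 0]) cube([47, 47, 439]);
translate([402, 392, 0]) cube([47, 47, 439]);
translate([0, 405, 462]) cube([449, 34, 449]);
translate([0, 0, 667]) cube([25, 405, 25]);
translate([424, 0, 667]) cube([25, 405, 25]);
translate([0, 0, 462]) cube([25, 25, 205]);
translate([424, 0, 462]) cube([25, 25, 205]);


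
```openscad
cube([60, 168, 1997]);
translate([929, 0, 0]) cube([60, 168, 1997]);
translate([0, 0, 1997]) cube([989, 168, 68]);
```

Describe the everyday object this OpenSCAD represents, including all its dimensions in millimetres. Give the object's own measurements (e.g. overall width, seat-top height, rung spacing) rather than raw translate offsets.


A door frame. The clear opening is 869 mm wide and 1997 mm high. Two 60 mm wide jambs, 168 mm deep, stand either side of the opening from the floor to the top of the opening. A 68 mm thick head sits across the top of both jambs, spanning the full outside width of the frame.


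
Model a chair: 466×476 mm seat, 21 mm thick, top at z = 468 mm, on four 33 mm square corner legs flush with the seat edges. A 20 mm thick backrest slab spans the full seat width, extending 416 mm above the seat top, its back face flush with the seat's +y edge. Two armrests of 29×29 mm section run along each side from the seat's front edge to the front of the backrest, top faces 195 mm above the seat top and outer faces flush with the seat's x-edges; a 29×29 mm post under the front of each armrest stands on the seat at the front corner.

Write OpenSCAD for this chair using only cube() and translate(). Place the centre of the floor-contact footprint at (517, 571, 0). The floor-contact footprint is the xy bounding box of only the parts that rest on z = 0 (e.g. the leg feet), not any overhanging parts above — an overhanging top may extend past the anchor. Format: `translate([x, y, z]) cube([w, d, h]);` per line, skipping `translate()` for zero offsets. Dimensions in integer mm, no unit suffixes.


// leg_h = 468 - 21 = 447
// arm post h = 195 - 29 = 166
translate([284, 333, 447]) cube([466, 476, 21]);
translate([284, 333, 0]) cube([33, 33, 447]);
translate([717, 333, 0]) cube([33, 33, 447]);
translate([284, 776, 0]) cube([33, 33, 447]);
translate([717, 776, 0]) cube([33, 33, 447]);
translate([284, 789, 468]) cube([466, 20, 416]);
translate([284, 333, 634]) cube([29, 456, 29]);
translate([721, 333, 634]) cube([29, 456, 29]);
translate([284, 333, 468]) cube([29, 29, 166]);
translate([721, 333, 468]) cube([29, 29, 166]);


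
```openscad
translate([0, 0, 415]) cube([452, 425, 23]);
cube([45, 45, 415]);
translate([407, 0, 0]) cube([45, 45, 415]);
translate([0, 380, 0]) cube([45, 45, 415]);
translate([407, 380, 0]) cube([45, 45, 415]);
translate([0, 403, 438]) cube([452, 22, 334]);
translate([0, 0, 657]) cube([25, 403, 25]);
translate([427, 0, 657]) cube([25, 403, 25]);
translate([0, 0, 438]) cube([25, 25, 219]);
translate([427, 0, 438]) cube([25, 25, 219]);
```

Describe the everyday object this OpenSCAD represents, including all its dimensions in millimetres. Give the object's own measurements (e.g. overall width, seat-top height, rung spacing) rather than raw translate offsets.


A chair. The seat is a 452×425×23 mm slab with its top at z = 438 mm, on four 45×45 mm corner legs (flush with the seat edges, standing on z = 0). A flat backrest 22 mm thick, 334 mm tall, spans the full seat width and rises from the seat top along its +y edge, rear face flush with the rear of the seat. Two armrests of 25×25 mm section run along each side from the seat's front edge to the front of the backrest, top faces 244 mm above the seat top and outer faces flush with the seat's x-edges; a 25×25 mm post under the front of each armrest stands on the seat at the front corner.


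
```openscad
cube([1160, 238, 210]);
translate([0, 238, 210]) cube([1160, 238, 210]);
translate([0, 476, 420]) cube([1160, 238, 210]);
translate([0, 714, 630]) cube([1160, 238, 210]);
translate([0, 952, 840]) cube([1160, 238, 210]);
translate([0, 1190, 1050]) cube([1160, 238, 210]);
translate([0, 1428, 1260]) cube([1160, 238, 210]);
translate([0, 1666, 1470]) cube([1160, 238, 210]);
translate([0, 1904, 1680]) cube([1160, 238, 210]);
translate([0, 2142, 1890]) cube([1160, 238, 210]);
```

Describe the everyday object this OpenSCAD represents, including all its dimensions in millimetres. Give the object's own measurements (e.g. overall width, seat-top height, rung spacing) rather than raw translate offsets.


A straight staircase of 10 solid steps. Each step is 1160 mm wide (x), 238 mm deep (y, the going) and 210 mm tall (the rise). The first step rests on the floor; each subsequent step sits one going further in +y and one rise higher in +z, directly behind and above the previous step with no overlap.


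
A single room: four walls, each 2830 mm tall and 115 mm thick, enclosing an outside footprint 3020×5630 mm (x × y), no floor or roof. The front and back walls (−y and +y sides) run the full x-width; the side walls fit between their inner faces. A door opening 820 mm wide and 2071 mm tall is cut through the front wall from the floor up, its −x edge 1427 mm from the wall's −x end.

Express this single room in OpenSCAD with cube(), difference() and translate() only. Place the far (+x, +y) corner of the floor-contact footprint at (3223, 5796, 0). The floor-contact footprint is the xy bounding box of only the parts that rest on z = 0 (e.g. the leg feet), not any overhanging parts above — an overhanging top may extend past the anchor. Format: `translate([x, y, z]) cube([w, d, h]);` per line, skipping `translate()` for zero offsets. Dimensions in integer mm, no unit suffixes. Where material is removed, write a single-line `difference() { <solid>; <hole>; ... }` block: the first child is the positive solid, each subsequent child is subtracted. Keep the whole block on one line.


difference() { translate([203, 166, 0]) cube([3020, 115, 2830]); translate([1630, 166, 0]) cube([820, 115, 2071]); }
translate([203, 5681, 0]) cube([3020, 115, 2830]);
translate([203, 281, 0]) cube([115, 5400, 2830]);
translate([3108, 281, 0]) cube([115, 5400, 2830]);


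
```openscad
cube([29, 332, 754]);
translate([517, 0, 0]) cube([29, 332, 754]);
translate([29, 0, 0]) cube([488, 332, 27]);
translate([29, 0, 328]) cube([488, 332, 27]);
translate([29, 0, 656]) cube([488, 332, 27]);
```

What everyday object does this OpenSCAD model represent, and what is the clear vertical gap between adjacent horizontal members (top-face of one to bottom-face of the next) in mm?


A bookshelf. The clear shelf gap is 301 mm.

Two tall side panels with 3 horizontal boards between them — a bookshelf. The first two shelf undersides are at z = 0 and z = 328; with shelf thickness 27, the clear gap is 328 − 0 − 27 = 301 mm.


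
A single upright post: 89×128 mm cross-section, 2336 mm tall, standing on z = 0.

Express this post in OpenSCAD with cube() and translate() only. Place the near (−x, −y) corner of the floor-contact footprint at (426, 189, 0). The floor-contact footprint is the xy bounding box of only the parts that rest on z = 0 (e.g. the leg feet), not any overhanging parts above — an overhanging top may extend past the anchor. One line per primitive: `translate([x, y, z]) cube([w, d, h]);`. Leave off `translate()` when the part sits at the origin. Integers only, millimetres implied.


translate([426, 189, 0]) cube([89, 128, 2336]);


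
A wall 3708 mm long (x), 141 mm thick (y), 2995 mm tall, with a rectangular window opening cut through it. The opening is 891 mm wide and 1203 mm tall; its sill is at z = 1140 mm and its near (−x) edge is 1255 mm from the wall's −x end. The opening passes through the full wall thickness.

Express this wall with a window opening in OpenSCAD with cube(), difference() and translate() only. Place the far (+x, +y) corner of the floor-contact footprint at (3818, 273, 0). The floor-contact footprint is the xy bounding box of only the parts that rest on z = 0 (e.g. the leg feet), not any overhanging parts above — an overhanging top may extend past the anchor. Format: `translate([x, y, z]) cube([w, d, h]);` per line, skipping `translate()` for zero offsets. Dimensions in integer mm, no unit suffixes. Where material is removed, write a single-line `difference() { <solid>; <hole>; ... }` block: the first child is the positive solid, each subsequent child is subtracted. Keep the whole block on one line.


difference() { translate([110, 132, 0]) cube([3708, 141, 2995]); translate([1365, 132, 1140]) cube([891, 141, 1203]); }


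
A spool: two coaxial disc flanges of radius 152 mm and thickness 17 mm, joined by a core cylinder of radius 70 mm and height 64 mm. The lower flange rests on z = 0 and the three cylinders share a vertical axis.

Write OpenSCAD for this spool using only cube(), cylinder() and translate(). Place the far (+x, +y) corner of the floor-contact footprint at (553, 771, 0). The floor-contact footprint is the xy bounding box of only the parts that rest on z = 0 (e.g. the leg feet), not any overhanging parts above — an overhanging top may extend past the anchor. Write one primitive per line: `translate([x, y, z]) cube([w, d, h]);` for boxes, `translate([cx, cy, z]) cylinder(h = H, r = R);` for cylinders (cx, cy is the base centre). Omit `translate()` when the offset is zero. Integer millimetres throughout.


translate([401, 619, 0]) cylinder(h = 17, r = 152);
translate([401, 619, 17]) cylinder(h = 64, r = 70);
translate([401, 619, 81]) cylinder(h = 17, r = 152);


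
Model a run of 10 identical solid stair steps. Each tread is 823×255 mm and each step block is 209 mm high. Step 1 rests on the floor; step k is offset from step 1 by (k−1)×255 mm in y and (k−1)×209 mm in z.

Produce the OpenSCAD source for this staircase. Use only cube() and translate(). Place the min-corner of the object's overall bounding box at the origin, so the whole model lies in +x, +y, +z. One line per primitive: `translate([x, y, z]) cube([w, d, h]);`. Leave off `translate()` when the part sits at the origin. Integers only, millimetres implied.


cube([823, 255, 209]);
translate([0, 255, 209]) cube([823, 255, 209]);
translate([0, 510, 418]) cube([823, 255, 209]);
translate([0, 765, 627]) cube([823, 255, 209]);
translate([0, 1020, 836]) cube([823, 255, 209]);
translate([0, 1275, 1045]) cube([823, 255, 209]);
translate([0, 1530, 1254]) cube([823, 255, 209]);
translate([0, 1785, 1463]) cube([823, 255, 209]);
translate([0, 2040, 1672]) cube([823, 255, 209]);
translate([0, 2295, 1881]) cube([823, 255, 209]);


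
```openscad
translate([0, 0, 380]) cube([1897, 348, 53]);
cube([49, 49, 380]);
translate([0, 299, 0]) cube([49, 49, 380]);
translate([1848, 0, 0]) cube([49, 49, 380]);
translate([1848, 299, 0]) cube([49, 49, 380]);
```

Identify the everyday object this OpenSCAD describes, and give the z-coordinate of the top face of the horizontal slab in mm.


A bench. The seat-top height is 433 mm.

A long slab on four corner posts — a bench. The slab sits at z = 380 with thickness 53, so the top is 380 + 53 = 433 mm.


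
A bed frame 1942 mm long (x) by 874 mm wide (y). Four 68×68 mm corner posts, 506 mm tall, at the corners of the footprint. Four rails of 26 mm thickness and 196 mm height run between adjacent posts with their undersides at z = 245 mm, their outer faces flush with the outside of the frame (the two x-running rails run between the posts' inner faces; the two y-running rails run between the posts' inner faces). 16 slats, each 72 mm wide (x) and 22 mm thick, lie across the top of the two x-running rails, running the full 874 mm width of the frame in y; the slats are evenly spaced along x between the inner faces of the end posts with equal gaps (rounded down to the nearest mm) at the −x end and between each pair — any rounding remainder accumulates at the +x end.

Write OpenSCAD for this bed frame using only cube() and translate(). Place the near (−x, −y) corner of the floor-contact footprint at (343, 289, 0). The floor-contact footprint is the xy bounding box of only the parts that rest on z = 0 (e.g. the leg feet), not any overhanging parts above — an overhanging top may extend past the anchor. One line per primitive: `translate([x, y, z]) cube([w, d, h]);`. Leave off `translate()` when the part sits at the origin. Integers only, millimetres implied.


// slat z = rail_z + rail_h = 245 + 196 = 441
// slat gap = ⌊(1806 − 16·72) / 17⌋ = 38
translate([343, 289, 0]) cube([68, 68, 506]);
translate([343, 1095, 0]) cube([68, 68, 506]);
translate([2217, 289, 0]) cube([68, 68, 506]);
translate([2217, 1095, 0]) cube([68, 68, 506]);
translate([411, 289, 245]) cube([1806, 26, 196]);
translate([411, 1137, 245]) cube([1806, 26, 196]);
translate([343, 357, 245]) cube([26, 738, 196]);
translate([2259, 357, 245]) cube([26, 738, 196]);
translate([449, 289, 441]) cube([72, 874, 22]);
translate([559, 289, 441]) cube([72, 874, 22]);
translate([669, 289, 441]) cube([72, 874, 22]);
translate([779, 289, 441]) cube([72, 874, 22]);
translate([889, 289, 441]) cube([72, 874, 22]);
translate([999, 289, 441]) cube([72, 874, 22]);
translate([1109, 289, 441]) cube([72, 874, 22]);
translate([1219, 289, 441]) cube([72, 874, 22]);
translate([1329, 289, 441]) cube([72, 874, 22]);
translate([1439, 289, 441]) cube([72, 874, 22]);
translate([1549, 289, 441]) cube([72, 874, 22]);
translate([1659, 289, 441]) cube([72, 874, 22]);
translate([1769, 289, 441]) cube([72, 874, 22]);
translate([1879, 289, 441]) cube([72, 874, 22]);
translate([1989, 289, 441]) cube([72, 874, 22]);
translate([2099, 289, 441]) cube([72, 874, 22]);


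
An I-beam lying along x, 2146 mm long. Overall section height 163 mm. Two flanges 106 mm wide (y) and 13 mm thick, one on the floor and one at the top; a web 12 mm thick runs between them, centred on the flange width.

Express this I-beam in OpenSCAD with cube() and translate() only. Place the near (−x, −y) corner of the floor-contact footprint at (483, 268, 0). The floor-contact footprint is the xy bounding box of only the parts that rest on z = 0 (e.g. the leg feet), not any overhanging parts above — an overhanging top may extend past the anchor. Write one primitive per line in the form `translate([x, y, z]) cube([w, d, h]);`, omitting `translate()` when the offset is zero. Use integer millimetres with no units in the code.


translate([483, 268, 0]) cube([2146, 106, 13]);
translate([483, 315, 13]) cube([2146, 12, 137]);
translate([483, 268, 150]) cube([2146, 106, 13]);


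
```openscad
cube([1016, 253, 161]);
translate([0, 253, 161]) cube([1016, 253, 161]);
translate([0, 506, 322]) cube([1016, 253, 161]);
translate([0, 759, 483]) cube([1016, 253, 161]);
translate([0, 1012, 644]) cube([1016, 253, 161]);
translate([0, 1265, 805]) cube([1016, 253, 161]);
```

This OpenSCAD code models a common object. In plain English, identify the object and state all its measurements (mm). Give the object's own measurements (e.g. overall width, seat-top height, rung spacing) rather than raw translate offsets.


A straight staircase of 6 solid steps. Each step is 1016 mm wide (x), 253 mm deep (y, the going) and 161 mm tall (the rise). The first step rests on the floor; each subsequent step sits one going further in +y and one rise higher in +z, directly behind and above the previous step with no overlap.


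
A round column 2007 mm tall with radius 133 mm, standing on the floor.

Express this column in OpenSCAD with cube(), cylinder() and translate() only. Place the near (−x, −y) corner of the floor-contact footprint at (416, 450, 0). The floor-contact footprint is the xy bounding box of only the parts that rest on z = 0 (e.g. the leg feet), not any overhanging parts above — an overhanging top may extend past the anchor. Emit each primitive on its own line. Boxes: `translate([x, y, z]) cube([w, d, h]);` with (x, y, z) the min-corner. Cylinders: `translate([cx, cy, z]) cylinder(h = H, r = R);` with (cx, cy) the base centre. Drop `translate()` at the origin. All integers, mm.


translate([549, 583, 0]) cylinder(h = 2007, r = 133);


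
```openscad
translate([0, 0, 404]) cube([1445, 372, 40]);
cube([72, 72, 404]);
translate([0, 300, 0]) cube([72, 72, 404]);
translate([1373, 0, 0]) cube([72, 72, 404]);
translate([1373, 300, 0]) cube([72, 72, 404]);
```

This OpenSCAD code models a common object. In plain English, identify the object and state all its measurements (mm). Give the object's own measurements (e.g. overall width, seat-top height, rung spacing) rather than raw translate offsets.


A long wooden bench with a 1445 mm (x) × 372 mm (y) seat, 40 mm thick, its top surface 444 mm above the floor. Four 72 mm square legs at the seat corners, flush with the edges, run from z = 0 to the seat underside.


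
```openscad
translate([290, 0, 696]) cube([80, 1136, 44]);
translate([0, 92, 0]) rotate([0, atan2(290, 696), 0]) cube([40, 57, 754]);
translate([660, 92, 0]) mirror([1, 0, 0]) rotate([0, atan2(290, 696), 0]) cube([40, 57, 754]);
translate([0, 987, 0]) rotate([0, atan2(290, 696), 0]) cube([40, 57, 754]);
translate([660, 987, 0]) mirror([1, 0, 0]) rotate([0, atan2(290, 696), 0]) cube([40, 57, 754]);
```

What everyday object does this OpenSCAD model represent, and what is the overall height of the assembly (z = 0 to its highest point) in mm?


A sawhorse. The overall height is 740 mm.

A beam across two mirrored pairs of raked legs — a sawhorse. The beam's underside is at z = 696 (matching the legs' vertical rise in atan2(290, 696)) and the beam is 44 mm tall, so its top is at 696 + 44 = 740 mm. The raked legs top out at the beam's underside, so that is the highest point.


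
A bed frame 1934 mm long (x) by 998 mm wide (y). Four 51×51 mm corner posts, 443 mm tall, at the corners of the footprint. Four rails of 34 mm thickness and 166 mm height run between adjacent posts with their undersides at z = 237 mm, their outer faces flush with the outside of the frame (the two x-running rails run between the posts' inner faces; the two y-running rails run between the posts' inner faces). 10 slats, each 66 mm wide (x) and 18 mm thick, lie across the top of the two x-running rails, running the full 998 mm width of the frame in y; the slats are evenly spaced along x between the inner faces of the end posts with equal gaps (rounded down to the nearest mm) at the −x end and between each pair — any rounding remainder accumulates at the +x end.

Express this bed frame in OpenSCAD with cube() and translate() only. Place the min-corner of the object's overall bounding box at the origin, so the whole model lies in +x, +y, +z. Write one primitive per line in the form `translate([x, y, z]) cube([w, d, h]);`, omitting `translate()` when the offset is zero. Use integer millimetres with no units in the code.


cube([51, 51, 443]);
translate([0, 947, 0]) cube([51, 51, 443]);
translate([1883, 0, 0]) cube([51, 51, 443]);
translate([1883, 947, 0]) cube([51, 51, 443]);
translate([51, 0, 237]) cube([1832, 34, 166]);
translate([51, 964, 237]) cube([1832, 34, 166]);
translate([0, 51, 237]) cube([34, 896, 166]);
translate([1900, 51, 237]) cube([34, 896, 166]);
translate([157, 0, 403]) cube([66, 998, 18]);
translate([329, 0, 403]) cube([66, 998, 18]);
translate([501, 0, 403]) cube([66, 998, 18]);
translate([673, 0, 403]) cube([66, 998, 18]);
translate([845, 0, 403]) cube([66, 998, 18]);
translate([1017, 0, 403]) cube([66, 998, 18]);
translate([1189, 0, 403]) cube([66, 998, 18]);
translate([1361, 0, 403]) cube([66, 998, 18]);
translate([1533, 0, 403]) cube([66, 998, 18]);
translate([1705, 0, 403]) cube([66, 998, 18]);


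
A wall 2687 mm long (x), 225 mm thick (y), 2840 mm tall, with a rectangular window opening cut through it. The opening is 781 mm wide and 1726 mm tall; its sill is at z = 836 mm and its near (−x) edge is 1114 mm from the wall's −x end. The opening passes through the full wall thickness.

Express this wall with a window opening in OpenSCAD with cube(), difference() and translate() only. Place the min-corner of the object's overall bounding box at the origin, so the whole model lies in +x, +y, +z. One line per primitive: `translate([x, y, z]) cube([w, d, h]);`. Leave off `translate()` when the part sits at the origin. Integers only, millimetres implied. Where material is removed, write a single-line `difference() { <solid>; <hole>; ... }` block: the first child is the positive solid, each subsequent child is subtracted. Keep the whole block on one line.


difference() { cube([2687, 225, 2840]); translate([1114, 0, 836]) cube([781, 225, 1726]); }


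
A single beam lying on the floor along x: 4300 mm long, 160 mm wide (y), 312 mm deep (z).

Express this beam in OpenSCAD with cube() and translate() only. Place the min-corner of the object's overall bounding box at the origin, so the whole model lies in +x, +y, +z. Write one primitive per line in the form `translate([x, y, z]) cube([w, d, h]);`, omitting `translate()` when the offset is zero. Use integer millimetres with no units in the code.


cube([4300, 160, 312]);


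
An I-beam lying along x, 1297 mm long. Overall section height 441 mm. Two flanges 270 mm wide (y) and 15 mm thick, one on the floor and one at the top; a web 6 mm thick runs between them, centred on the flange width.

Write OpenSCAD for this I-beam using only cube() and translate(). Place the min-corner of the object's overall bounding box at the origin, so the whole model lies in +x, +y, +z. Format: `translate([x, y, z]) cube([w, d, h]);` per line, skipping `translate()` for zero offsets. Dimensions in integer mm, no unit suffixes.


cube([1297, 270, 15]);
translate([0, 132, 15]) cube([1297, 6, 411]);
translate([0, 0, 426]) cube([1297, 270, 15]);


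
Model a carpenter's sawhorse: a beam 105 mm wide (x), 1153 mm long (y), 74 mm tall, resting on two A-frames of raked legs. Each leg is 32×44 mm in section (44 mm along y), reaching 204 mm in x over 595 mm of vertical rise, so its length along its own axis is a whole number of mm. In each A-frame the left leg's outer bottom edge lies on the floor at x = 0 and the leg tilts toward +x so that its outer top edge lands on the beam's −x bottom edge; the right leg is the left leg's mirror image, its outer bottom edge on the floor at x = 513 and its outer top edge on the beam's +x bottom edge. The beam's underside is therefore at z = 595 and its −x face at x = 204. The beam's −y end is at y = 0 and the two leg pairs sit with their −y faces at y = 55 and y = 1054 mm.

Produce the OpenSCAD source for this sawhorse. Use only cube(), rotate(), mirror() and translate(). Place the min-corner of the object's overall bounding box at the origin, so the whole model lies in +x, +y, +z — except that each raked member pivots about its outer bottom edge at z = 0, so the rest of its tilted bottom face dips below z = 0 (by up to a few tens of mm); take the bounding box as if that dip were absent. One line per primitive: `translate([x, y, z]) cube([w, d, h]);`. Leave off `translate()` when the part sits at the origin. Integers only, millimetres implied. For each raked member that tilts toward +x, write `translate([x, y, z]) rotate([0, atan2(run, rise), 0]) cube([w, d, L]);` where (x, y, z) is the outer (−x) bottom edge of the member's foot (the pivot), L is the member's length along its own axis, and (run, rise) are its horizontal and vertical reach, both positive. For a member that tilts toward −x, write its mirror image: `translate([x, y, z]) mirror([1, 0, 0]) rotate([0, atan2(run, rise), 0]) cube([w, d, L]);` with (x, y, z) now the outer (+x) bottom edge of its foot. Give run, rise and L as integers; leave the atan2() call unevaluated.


translate([204, 0, 595]) cube([105, 1153, 74]);
translate([0, 55, 0]) rotate([0, atan2(204, 595), 0]) cube([32, 44, 629]);
translate([513, 55, 0]) mirror([1, 0, 0]) rotate([0, atan2(204, 595), 0]) cube([32, 44, 629]);
translate([0, 1054, 0]) rotate([0, atan2(204, 595), 0]) cube([32, 44, 629]);
translate([513, 1054, 0]) mirror([1, 0, 0]) rotate([0, atan2(204, 595), 0]) cube([32, 44, 629]);


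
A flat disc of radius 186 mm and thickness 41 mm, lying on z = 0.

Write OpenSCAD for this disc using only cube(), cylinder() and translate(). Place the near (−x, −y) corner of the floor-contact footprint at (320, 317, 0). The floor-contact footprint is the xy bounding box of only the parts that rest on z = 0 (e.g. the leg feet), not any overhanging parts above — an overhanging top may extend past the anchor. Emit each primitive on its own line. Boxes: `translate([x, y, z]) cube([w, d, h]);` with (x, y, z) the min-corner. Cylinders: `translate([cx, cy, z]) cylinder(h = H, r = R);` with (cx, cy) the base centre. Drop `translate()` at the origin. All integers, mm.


translate([506, 503, 0]) cylinder(h = 41, r = 186);


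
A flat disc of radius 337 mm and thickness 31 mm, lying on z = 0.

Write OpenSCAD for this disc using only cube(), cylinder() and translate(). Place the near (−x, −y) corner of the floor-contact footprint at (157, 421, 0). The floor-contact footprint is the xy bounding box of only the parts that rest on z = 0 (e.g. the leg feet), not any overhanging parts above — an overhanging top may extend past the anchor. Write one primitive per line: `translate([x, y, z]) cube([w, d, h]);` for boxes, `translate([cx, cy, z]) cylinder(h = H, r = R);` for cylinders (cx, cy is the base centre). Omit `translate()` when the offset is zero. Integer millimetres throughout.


translate([494, 758, 0]) cylinder(h = 31, r = 337);


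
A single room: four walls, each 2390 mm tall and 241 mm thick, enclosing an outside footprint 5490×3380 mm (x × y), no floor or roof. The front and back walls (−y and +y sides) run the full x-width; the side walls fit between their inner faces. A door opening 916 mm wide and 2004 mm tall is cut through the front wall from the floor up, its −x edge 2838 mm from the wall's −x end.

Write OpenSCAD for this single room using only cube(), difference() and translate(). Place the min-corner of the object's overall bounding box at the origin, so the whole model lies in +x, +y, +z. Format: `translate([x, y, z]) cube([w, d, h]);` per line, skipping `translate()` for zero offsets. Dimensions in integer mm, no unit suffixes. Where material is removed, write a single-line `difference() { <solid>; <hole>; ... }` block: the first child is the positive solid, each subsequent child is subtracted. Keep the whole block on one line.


difference() { cube([5490, 241, 2390]); translate([2838, 0, 0]) cube([916, 241, 2004]); }
translate([0, 3139, 0]) cube([5490, 241, 2390]);
translate([0, 241, 0]) cube([241, 2898, 2390]);
translate([5249, 241, 0]) cube([241, 2898, 2390]);


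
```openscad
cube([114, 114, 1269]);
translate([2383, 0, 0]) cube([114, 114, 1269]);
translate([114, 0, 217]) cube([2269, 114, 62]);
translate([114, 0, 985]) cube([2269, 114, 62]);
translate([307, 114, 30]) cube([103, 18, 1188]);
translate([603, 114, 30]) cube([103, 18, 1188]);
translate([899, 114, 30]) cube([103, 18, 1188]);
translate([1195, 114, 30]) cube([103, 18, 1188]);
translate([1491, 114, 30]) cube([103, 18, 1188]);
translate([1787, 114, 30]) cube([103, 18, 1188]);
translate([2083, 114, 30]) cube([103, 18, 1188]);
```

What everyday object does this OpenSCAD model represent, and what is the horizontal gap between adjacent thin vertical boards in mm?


A fence section. The picket gap is 193 mm.

Two posts, two rails, 7 pickets — a fence section. Span 2269 mm holds 7 pickets of 103 mm with 8 equal gaps: ⌊(2269 − 7·103) / 8⌋ = 193 mm.


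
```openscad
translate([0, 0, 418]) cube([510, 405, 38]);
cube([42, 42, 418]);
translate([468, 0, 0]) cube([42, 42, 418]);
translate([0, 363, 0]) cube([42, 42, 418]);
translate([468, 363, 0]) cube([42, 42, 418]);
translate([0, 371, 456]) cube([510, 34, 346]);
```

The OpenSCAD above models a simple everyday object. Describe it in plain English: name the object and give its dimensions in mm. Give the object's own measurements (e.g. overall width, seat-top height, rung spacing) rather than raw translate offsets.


A chair. The seat is a 510×405×38 mm slab with its top at z = 456 mm, on four 42×42 mm corner legs (flush with the seat edges, standing on z = 0). A flat backrest 34 mm thick, 346 mm tall, spans the full seat width and rises from the seat top along its +y edge, rear face flush with the rear of the seat.


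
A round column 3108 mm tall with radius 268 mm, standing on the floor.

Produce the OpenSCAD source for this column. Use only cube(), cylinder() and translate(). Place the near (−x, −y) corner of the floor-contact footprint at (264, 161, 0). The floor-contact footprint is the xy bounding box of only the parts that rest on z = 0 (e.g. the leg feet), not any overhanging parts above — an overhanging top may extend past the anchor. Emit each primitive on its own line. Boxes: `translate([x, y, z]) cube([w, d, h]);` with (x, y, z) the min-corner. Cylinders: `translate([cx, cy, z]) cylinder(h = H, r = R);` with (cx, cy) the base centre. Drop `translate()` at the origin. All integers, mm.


translate([532, 429, 0]) cylinder(h = 3108, r = 268);


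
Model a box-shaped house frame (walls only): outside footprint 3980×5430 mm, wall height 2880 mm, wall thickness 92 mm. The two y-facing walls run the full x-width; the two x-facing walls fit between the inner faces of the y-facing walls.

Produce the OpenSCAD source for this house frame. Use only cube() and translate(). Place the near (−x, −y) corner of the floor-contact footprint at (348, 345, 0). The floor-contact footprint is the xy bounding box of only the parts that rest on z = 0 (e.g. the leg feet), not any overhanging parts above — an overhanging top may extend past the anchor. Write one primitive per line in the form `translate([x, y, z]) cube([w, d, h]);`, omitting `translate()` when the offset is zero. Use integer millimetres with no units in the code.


translate([348, 345, 0]) cube([3980, 92, 2880]);
translate([348, 5683, 0]) cube([3980, 92, 2880]);
translate([348, 437, 0]) cube([92, 5246, 2880]);
translate([4236, 437, 0]) cube([92, 5246, 2880]);
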